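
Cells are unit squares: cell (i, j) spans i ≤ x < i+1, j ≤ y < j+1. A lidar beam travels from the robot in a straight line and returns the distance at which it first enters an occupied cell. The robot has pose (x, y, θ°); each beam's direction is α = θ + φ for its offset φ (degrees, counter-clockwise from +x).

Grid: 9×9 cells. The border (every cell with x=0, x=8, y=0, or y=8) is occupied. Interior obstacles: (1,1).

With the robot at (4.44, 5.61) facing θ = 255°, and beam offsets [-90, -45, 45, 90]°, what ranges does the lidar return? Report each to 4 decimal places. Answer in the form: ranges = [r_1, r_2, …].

beam 1: φ=-90°, α=165°
  direction (-0.9659, 0.2588); cell (4,5); t to first gridline: x 0.4555, y 1.5068 (then +1.0353 / +3.8637)
    (3,5) via x @ 0.4555
    (2,5) via x @ 1.4908
    (2,6) via y @ 1.5068
    (1,6) via x @ 2.5261
    (0,6) via x @ 3.5614  # hit
  → r_1 = 3.5614
beam 2: φ=-45°, α=210°
  direction (-0.8660, -0.5000); cell (4,5); t to first gridline: x 0.5081, y 1.2200 (then +1.1547 / +2.0000)
    (3,5) via x @ 0.5081
    (3,4) via y @ 1.2200
    (2,4) via x @ 1.6628
    (1,4) via x @ 2.8175
    (1,3) via y @ 3.2200
    (0,3) via x @ 3.9722  # hit
  → r_2 = 3.9722
beam 3: φ=45°, α=300°
  direction (0.5000, -0.8660); cell (4,5); t to first gridline: x 1.1200, y 0.7044 (then +2.0000 / +1.1547)
    (4,4) via y @ 0.7044
    (5,4) via x @ 1.1200
    (5,3) via y @ 1.8591
    (5,2) via y @ 3.0138
    (6,2) via x @ 3.1200
    (6,1) via y @ 4.1685
    (7,1) via x @ 5.1200
    (7,0) via y @ 5.3232  # hit
  → r_3 = 5.3232
beam 4: φ=90°, α=345°
  direction (0.9659, -0.2588); cell (4,5); t to first gridline: x 0.5798, y 2.3569 (then +1.0353 / +3.8637)
    (5,5) via x @ 0.5798
    (6,5) via x @ 1.6150
    (6,4) via y @ 2.3569
    (7,4) via x @ 2.6503
    (8,4) via x @ 3.6856  # hit
  → r_4 = 3.6856

ranges = [3.5614, 3.9722, 5.3232, 3.6856]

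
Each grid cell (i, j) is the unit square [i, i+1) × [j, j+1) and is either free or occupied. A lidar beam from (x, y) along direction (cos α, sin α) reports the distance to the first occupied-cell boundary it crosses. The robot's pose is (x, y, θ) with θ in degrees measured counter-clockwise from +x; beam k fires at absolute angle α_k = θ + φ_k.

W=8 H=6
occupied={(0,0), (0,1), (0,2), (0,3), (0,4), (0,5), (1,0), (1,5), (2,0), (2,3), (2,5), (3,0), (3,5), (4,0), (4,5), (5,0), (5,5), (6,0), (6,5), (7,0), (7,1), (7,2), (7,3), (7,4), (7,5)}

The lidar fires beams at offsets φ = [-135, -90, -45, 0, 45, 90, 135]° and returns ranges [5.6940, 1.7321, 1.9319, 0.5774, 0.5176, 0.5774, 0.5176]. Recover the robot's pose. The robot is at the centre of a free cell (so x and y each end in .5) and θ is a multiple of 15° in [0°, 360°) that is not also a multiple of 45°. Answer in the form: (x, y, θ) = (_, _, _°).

The pose lattice has 23·16 = 368 candidates. Test each by forward raycasting.
  (1.5, 1.5, 75°): beam 1 = 0.5774 ≠ 5.6940 ✗
  (1.5, 4.5, 285°): beam 1 = 0.5774 ≠ 5.6940 ✗
  (2.5, 2.5, 75°): beam 1 = 1.7321 ≠ 5.6940 ✗
  (4.5, 3.5, 150°): beam 1 = 2.5882 ≠ 5.6940 ✗
  (6.5, 2.5, 210°): beam 1 = 1.9319 ≠ 5.6940 ✗
  …
  (1.5, 1.5, 150°): r_1=5.6940, r_2=1.7321, r_3=1.9319, r_4=0.5774, r_5=0.5176, r_6=0.5774, r_7=0.5176 — all match ✓
Only this pose fits every beam.

(x, y, θ) = (1.5, 1.5, 150°)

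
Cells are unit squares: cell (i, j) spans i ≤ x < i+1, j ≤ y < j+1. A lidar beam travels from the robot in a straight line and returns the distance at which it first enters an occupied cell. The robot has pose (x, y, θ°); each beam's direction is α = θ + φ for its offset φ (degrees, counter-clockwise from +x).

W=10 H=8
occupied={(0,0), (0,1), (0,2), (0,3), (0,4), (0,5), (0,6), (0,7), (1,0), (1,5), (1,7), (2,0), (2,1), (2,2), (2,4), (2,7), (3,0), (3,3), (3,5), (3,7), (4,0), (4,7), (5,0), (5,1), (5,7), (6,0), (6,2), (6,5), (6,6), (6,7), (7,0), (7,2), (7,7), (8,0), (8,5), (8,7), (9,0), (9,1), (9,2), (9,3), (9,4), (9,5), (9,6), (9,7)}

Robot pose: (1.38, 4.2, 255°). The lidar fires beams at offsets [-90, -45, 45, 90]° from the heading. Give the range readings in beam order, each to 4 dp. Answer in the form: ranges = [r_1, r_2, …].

ranges = [0.3934, 0.4388, 1.3856, 0.6419]

beam 1: φ=-90°, α=165°
  direction (-0.9659, 0.2588); cell (1,4); t to first gridline: x 0.3934, y 3.0910 (then +1.0353 / +3.8637)
    (0,4) via x @ 0.3934  # hit
  → r_1 = 0.3934
beam 2: φ=-45°, α=210°
  direction (-0.8660, -0.5000); cell (1,4); t to first gridline: x 0.4388, y 0.4000 (then +1.1547 / +2.0000)
    (1,3) via y @ 0.4000
    (0,3) via x @ 0.4388  # hit
  → r_2 = 0.4388
beam 3: φ=45°, α=300°
  direction (0.5000, -0.8660); cell (1,4); t to first gridline: x 1.2400, y 0.2309 (then +2.0000 / +1.1547)
    (1,3) via y @ 0.2309
    (2,3) via x @ 1.2400
    (2,2) via y @ 1.3856  # hit
  → r_3 = 1.3856
beam 4: φ=90°, α=345°
  direction (0.9659, -0.2588); cell (1,4); t to first gridline: x 0.6419, y 0.7727 (then +1.0353 / +3.8637)
    (2,4) via x @ 0.6419  # hit
  → r_4 = 0.6419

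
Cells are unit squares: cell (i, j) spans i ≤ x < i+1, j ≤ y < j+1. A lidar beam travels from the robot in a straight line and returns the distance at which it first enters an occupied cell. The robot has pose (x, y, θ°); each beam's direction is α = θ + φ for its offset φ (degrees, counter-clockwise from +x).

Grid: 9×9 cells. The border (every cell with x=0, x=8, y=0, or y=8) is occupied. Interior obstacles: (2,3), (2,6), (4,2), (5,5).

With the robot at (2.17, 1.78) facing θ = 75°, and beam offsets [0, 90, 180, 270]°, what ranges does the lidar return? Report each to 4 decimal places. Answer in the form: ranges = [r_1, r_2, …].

ranges = [1.2630, 1.2113, 0.8075, 3.0137]

beam 1: φ=0°, α=75°
  cosα=0.2588 sinα=0.9659 | (2,1) | tMaxX 3.2069 tMaxY 0.2278 | tΔX 3.8637 tΔY 1.0353
    t=0.2278 [y] (2,2)
    t=1.2630 [y] (2,3) — stop
  → r_1 = 1.2630
beam 2: φ=90°, α=165°
  cosα=-0.9659 sinα=0.2588 | (2,1) | tMaxX 0.1760 tMaxY 0.8500 | tΔX 1.0353 tΔY 3.8637
    t=0.1760 [x] (1,1)
    t=0.8500 [y] (1,2)
    t=1.2113 [x] (0,2) — stop
  → r_2 = 1.2113
beam 3: φ=180°, α=255°
  cosα=-0.2588 sinα=-0.9659 | (2,1) | tMaxX 0.6568 tMaxY 0.8075 | tΔX 3.8637 tΔY 1.0353
    t=0.6568 [x] (1,1)
    t=0.8075 [y] (1,0) — stop
  → r_3 = 0.8075
beam 4: φ=270°, α=345°
  cosα=0.9659 sinα=-0.2588 | (2,1) | tMaxX 0.8593 tMaxY 3.0137 | tΔX 1.0353 tΔY 3.8637
    t=0.8593 [x] (3,1)
    t=1.8946 [x] (4,1)
    t=2.9298 [x] (5,1)
    t=3.0137 [y] (5,0) — stop
  → r_4 = 3.0137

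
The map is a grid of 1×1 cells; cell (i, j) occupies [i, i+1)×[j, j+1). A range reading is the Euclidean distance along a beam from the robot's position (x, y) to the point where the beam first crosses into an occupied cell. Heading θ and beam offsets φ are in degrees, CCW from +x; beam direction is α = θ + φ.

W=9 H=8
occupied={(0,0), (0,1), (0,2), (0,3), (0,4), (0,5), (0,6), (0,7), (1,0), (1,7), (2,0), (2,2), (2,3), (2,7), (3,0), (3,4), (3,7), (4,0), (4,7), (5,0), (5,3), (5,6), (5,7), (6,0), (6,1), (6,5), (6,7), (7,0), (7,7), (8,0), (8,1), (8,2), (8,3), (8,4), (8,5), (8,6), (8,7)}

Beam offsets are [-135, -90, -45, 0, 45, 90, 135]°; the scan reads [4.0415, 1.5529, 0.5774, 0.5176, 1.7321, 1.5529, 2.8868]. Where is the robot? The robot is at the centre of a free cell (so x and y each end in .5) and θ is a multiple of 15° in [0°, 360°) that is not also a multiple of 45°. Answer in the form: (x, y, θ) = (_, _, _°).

The pose lattice has 35·16 = 560 candidates. Test each by forward raycasting.
  (1.5, 3.5, 285°): beam 1 = 0.5774 ≠ 4.0415 ✗
  (6.5, 3.5, 240°): beam 1 = 1.5529 ≠ 4.0415 ✗
  (3.5, 2.5, 30°): beam 1 = 1.5529 ≠ 4.0415 ✗
  (1.5, 3.5, 105°): beam 1 = 0.5774 ≠ 4.0415 ✗
  …
  (3.5, 2.5, 195°): r_1=4.0415, r_2=1.5529, r_3=0.5774, r_4=0.5176, r_5=1.7321, r_6=1.5529, r_7=2.8868 — all match ✓
Only this pose fits every beam.

(x, y, θ) = (3.5, 2.5, 195°)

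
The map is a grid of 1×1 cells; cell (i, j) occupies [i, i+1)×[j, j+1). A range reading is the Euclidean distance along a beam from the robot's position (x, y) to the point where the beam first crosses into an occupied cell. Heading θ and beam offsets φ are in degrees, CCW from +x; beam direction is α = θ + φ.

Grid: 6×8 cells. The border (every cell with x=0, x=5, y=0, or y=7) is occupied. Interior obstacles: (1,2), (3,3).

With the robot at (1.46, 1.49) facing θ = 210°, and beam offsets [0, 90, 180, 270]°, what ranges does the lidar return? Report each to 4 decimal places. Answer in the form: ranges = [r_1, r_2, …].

ranges = [0.5312, 0.5658, 4.0876, 0.5889]

beam 1: φ=0°, α=210°
  dir = (cos 210°, sin 210°) = (-0.8660, -0.5000); from cell (1,1)
  next x-line at t=0.5312, next y-line at t=0.9800; Δt_x=1.1547, Δt_y=2.0000
    x: enter (0,1) at t=0.5312 ← occupied
  → r_1 = 0.5312
beam 2: φ=90°, α=300°
  dir = (cos 300°, sin 300°) = (0.5000, -0.8660); from cell (1,1)
  next x-line at t=1.0800, next y-line at t=0.5658; Δt_x=2.0000, Δt_y=1.1547
    y: enter (1,0) at t=0.5658 ← occupied
  → r_2 = 0.5658
beam 3: φ=180°, α=30°
  dir = (cos 30°, sin 30°) = (0.8660, 0.5000); from cell (1,1)
  next x-line at t=0.6235, next y-line at t=1.0200; Δt_x=1.1547, Δt_y=2.0000
    x: enter (2,1) at t=0.6235
    y: enter (2,2) at t=1.0200
    x: enter (3,2) at t=1.7782
    x: enter (4,2) at t=2.9329
    y: enter (4,3) at t=3.0200
    x: enter (5,3) at t=4.0876 ← occupied
  → r_3 = 4.0876
beam 4: φ=270°, α=120°
  dir = (cos 120°, sin 120°) = (-0.5000, 0.8660); from cell (1,1)
  next x-line at t=0.9200, next y-line at t=0.5889; Δt_x=2.0000, Δt_y=1.1547
    y: enter (1,2) at t=0.5889 ← occupied
  → r_4 = 0.5889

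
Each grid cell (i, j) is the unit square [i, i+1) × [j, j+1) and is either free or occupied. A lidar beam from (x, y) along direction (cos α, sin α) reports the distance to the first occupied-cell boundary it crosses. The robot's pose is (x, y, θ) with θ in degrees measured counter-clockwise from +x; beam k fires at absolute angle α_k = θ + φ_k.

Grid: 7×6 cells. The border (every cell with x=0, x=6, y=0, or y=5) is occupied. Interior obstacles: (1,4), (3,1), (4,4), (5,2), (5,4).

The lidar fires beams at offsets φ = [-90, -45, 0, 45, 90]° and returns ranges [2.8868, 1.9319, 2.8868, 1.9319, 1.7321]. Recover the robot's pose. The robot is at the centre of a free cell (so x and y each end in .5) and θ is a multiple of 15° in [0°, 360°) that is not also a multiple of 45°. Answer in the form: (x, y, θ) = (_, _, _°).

Candidates: 15 free-cell centres × 16 headings = 240 poses. Raycast each; keep the one whose scan matches to 4 dp.
  (5.5, 1.5, 285°): beam 1 = 1.5529 ≠ 2.8868 ✗
  (1.5, 1.5, 210°): beam 1 = 1.0000 ≠ 2.8868 ✗
  (5.5, 3.5, 15°): beam 1 = 0.5176 ≠ 2.8868 ✗
  …
  (2.5, 3.5, 330°): r_1=2.8868, r_2=1.9319, r_3=2.8868, r_4=1.9319, r_5=1.7321 — all match ✓
Unique over the lattice → pose = (2.5, 3.5, 330°).

(x, y, θ) = (2.5, 3.5, 330°)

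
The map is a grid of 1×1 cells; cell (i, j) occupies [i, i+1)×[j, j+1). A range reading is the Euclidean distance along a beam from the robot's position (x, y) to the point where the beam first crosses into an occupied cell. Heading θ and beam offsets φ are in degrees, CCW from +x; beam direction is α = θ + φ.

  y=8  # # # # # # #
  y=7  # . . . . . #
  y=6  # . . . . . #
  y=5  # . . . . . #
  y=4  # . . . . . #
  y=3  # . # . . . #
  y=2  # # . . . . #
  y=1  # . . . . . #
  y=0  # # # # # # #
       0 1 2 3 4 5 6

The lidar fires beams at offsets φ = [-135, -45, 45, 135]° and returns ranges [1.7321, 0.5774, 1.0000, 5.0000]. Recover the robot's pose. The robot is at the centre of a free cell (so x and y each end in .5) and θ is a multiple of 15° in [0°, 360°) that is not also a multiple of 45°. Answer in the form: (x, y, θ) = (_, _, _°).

(x, y, θ) = (3.5, 1.5, 285°)

Candidates: 33 free-cell centres × 16 headings = 528 poses. Raycast each; keep the one whose scan matches to 4 dp.
  (1.5, 7.5, 345°): beam 1 = 0.5774 ≠ 1.7321 ✗
  (3.5, 7.5, 255°): beam 1 = 0.5774 ≠ 1.7321 ✗
  (4.5, 7.5, 330°): beam 1 = 3.6235 ≠ 1.7321 ✗
  (5.5, 3.5, 60°): beam 1 = 1.9319 ≠ 1.7321 ✗
  …
  (3.5, 1.5, 285°): r_1=1.7321, r_2=0.5774, r_3=1.0000, r_4=5.0000 — all match ✓
Unique over the lattice → pose = (3.5, 1.5, 285°).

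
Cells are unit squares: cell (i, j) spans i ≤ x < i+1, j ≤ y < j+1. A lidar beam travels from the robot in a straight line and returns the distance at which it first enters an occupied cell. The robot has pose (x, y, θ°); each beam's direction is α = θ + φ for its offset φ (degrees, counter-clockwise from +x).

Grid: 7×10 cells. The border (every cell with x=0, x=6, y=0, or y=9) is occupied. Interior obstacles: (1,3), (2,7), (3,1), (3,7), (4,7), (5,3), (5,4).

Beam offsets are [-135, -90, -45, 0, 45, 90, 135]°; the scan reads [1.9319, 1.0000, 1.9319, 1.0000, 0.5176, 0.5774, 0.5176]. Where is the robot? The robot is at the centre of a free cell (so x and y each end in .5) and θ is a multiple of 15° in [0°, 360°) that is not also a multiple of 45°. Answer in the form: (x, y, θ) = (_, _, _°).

The pose lattice has 33·16 = 528 candidates. Test each by forward raycasting.
  (2.5, 6.5, 75°): beam 1 = 6.3509 ≠ 1.9319 ✗
  (3.5, 2.5, 15°): beam 1 = 0.5774 ≠ 1.9319 ✗
  (3.5, 4.5, 240°): beam 1 = 2.5882 ≠ 1.9319 ✗
  (5.5, 5.5, 330°): beam 1 = 4.6587 ≠ 1.9319 ✗
  (3.5, 3.5, 285°): beam 1 = 2.8868 ≠ 1.9319 ✗
  …
  (1.5, 8.5, 30°): r_1=1.9319, r_2=1.0000, r_3=1.9319, r_4=1.0000, r_5=0.5176, r_6=0.5774, r_7=0.5176 — all match ✓
Unique over the lattice → pose = (1.5, 8.5, 30°).

(x, y, θ) = (1.5, 8.5, 30°)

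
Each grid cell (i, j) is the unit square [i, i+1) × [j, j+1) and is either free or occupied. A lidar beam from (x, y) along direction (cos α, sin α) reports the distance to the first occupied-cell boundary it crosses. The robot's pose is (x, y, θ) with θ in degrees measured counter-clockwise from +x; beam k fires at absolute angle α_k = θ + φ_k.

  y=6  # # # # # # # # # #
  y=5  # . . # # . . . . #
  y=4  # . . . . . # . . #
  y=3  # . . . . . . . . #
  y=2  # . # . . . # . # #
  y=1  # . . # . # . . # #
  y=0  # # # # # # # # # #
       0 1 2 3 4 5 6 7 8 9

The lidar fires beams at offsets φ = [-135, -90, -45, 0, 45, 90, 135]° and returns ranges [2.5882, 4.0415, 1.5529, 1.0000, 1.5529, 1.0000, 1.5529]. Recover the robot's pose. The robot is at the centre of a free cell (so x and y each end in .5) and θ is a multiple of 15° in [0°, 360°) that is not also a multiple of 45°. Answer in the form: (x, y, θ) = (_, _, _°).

The pose lattice has 31·16 = 496 candidates. Test each by forward raycasting.
  (1.5, 1.5, 330°): beam 1 = 0.5176 ≠ 2.5882 ✗
  (6.5, 1.5, 195°): beam 1 = 0.5774 ≠ 2.5882 ✗
  (7.5, 3.5, 195°): beam 1 = 2.8868 ≠ 2.5882 ✗
  (4.5, 4.5, 15°): beam 1 = 2.8868 ≠ 2.5882 ✗
  …
  (4.5, 2.5, 240°): r_1=2.5882, r_2=4.0415, r_3=1.5529, r_4=1.0000, r_5=1.5529, r_6=1.0000, r_7=1.5529 — all match ✓
No second candidate reproduces the full scan.

(x, y, θ) = (4.5, 2.5, 240°)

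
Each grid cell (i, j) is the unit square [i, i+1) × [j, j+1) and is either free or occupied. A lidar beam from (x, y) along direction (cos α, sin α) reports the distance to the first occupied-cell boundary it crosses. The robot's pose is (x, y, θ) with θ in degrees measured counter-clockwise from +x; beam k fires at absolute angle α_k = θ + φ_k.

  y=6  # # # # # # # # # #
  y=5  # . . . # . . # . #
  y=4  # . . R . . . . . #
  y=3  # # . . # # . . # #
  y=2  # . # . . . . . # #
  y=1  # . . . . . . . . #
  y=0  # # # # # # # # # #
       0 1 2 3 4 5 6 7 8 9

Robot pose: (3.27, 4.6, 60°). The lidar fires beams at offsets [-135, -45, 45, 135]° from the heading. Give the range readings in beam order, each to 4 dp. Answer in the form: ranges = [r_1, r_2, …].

ranges = [3.7270, 1.5455, 1.4494, 2.3182]

beam 1: φ=-135°, α=285°
  d=(0.2588,-0.9659)  start (3,4)  tX=2.8205 tY=0.6212  stride 1/|dx|=3.8637 1/|dy|=1.0353
    cross y-line → (3,3), t=0.6212
    cross y-line → (3,2), t=1.6564
    cross y-line → (3,1), t=2.6917
    cross x-line → (4,1), t=2.8205
    cross y-line → (4,0), t=3.7270 (wall)
  → r_1 = 3.7270
beam 2: φ=-45°, α=15°
  d=(0.9659,0.2588)  start (3,4)  tX=0.7558 tY=1.5455  stride 1/|dx|=1.0353 1/|dy|=3.8637
    cross x-line → (4,4), t=0.7558
    cross y-line → (4,5), t=1.5455 (wall)
  → r_2 = 1.5455
beam 3: φ=45°, α=105°
  d=(-0.2588,0.9659)  start (3,4)  tX=1.0432 tY=0.4141  stride 1/|dx|=3.8637 1/|dy|=1.0353
    cross y-line → (3,5), t=0.4141
    cross x-line → (2,5), t=1.0432
    cross y-line → (2,6), t=1.4494 (wall)
  → r_3 = 1.4494
beam 4: φ=135°, α=195°
  d=(-0.9659,-0.2588)  start (3,4)  tX=0.2795 tY=2.3182  stride 1/|dx|=1.0353 1/|dy|=3.8637
    cross x-line → (2,4), t=0.2795
    cross x-line → (1,4), t=1.3148
    cross y-line → (1,3), t=2.3182 (wall)
  → r_4 = 2.3182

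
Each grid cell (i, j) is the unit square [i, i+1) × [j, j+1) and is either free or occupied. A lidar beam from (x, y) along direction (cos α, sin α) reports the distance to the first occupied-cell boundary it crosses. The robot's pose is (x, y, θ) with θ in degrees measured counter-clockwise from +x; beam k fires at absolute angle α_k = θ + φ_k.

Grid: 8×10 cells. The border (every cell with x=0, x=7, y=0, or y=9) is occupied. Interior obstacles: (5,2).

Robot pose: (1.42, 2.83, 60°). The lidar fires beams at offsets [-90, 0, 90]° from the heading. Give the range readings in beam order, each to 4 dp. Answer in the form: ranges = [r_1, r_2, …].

beam 1: φ=-90°, α=330°
  dir = (cos 330°, sin 330°) = (0.8660, -0.5000); from cell (1,2)
  next x-line at t=0.6697, next y-line at t=1.6600; Δt_x=1.1547, Δt_y=2.0000
    x: enter (2,2) at t=0.6697
    y: enter (2,1) at t=1.6600
    x: enter (3,1) at t=1.8244
    x: enter (4,1) at t=2.9791
    y: enter (4,0) at t=3.6600 ← occupied
  → r_1 = 3.6600
beam 2: φ=0°, α=60°
  dir = (cos 60°, sin 60°) = (0.5000, 0.8660); from cell (1,2)
  next x-line at t=1.1600, next y-line at t=0.1963; Δt_x=2.0000, Δt_y=1.1547
    y: enter (1,3) at t=0.1963
    x: enter (2,3) at t=1.1600
    y: enter (2,4) at t=1.3510
    y: enter (2,5) at t=2.5057
    x: enter (3,5) at t=3.1600
    y: enter (3,6) at t=3.6604
    y: enter (3,7) at t=4.8151
    x: enter (4,7) at t=5.1600
    y: enter (4,8) at t=5.9698
    y: enter (4,9) at t=7.1245 ← occupied
  → r_2 = 7.1245
beam 3: φ=90°, α=150°
  dir = (cos 150°, sin 150°) = (-0.8660, 0.5000); from cell (1,2)
  next x-line at t=0.4850, next y-line at t=0.3400; Δt_x=1.1547, Δt_y=2.0000
    y: enter (1,3) at t=0.3400
    x: enter (0,3) at t=0.4850 ← occupied
  → r_3 = 0.4850

ranges = [3.6600, 7.1245, 0.4850]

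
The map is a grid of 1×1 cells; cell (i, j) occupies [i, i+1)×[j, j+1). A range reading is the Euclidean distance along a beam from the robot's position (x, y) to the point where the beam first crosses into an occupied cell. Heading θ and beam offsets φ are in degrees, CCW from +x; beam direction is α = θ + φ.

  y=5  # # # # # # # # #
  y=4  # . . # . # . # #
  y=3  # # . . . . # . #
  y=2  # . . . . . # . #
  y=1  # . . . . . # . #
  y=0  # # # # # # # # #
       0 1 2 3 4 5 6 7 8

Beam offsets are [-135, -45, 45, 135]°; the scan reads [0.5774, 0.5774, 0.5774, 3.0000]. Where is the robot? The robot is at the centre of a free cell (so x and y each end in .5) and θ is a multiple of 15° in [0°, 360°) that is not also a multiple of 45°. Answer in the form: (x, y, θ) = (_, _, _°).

(x, y, θ) = (4.5, 4.5, 165°)

Enumerate (i+0.5, j+0.5, θ) over the 21 free cells and 16 admissible headings. For each, cast all 4 beams and compare to the given ranges.
  (4.5, 3.5, 345°): beam 1 = 4.0415 ≠ 0.5774 ✗
  (5.5, 1.5, 330°): beam 1 = 1.9319 ≠ 0.5774 ✗
  (1.5, 2.5, 150°): beam 1 = 4.6587 ≠ 0.5774 ✗
  (1.5, 4.5, 345°): beam 3 = 1.0000 ≠ 0.5774 ✗
  …
  (4.5, 4.5, 165°): r_1=0.5774, r_2=0.5774, r_3=0.5774, r_4=3.0000 — all match ✓
No second candidate reproduces the full scan.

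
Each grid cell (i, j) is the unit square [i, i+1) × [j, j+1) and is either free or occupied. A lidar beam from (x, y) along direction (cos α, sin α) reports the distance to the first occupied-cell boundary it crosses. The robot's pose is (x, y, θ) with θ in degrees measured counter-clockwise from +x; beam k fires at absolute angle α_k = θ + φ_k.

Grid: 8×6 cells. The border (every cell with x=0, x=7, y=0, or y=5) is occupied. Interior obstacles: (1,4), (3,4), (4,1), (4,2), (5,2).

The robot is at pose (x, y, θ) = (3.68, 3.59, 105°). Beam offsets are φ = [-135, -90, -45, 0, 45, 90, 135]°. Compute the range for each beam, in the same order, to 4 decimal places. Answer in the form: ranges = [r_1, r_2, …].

ranges = [1.1800, 3.4371, 0.4734, 0.4245, 1.9399, 2.7745, 2.9907]

beam 1: φ=-135°, α=330°
  d=(0.8660,-0.5000)  start (3,3)  tX=0.3695 tY=1.1800  stride 1/|dx|=1.1547 1/|dy|=2.0000
    cross x-line → (4,3), t=0.3695
    cross y-line → (4,2), t=1.1800 (wall)
  → r_1 = 1.1800
beam 2: φ=-90°, α=15°
  d=(0.9659,0.2588)  start (3,3)  tX=0.3313 tY=1.5841  stride 1/|dx|=1.0353 1/|dy|=3.8637
    cross x-line → (4,3), t=0.3313
    cross x-line → (5,3), t=1.3666
    cross y-line → (5,4), t=1.5841
    cross x-line → (6,4), t=2.4018
    cross x-line → (7,4), t=3.4371 (wall)
  → r_2 = 3.4371
beam 3: φ=-45°, α=60°
  d=(0.5000,0.8660)  start (3,3)  tX=0.6400 tY=0.4734  stride 1/|dx|=2.0000 1/|dy|=1.1547
    cross y-line → (3,4), t=0.4734 (wall)
  → r_3 = 0.4734
beam 4: φ=0°, α=105°
  d=(-0.2588,0.9659)  start (3,3)  tX=2.6273 tY=0.4245  stride 1/|dx|=3.8637 1/|dy|=1.0353
    cross y-line → (3,4), t=0.4245 (wall)
  → r_4 = 0.4245
beam 5: φ=45°, α=150°
  d=(-0.8660,0.5000)  start (3,3)  tX=0.7852 tY=0.8200  stride 1/|dx|=1.1547 1/|dy|=2.0000
    cross x-line → (2,3), t=0.7852
    cross y-line → (2,4), t=0.8200
    cross x-line → (1,4), t=1.9399 (wall)
  → r_5 = 1.9399
beam 6: φ=90°, α=195°
  d=(-0.9659,-0.2588)  start (3,3)  tX=0.7040 tY=2.2796  stride 1/|dx|=1.0353 1/|dy|=3.8637
    cross x-line → (2,3), t=0.7040
    cross x-line → (1,3), t=1.7393
    cross y-line → (1,2), t=2.2796
    cross x-line → (0,2), t=2.7745 (wall)
  → r_6 = 2.7745
beam 7: φ=135°, α=240°
  d=(-0.5000,-0.8660)  start (3,3)  tX=1.3600 tY=0.6813  stride 1/|dx|=2.0000 1/|dy|=1.1547
    cross y-line → (3,2), t=0.6813
    cross x-line → (2,2), t=1.3600
    cross y-line → (2,1), t=1.8360
    cross y-line → (2,0), t=2.9907 (wall)
  → r_7 = 2.9907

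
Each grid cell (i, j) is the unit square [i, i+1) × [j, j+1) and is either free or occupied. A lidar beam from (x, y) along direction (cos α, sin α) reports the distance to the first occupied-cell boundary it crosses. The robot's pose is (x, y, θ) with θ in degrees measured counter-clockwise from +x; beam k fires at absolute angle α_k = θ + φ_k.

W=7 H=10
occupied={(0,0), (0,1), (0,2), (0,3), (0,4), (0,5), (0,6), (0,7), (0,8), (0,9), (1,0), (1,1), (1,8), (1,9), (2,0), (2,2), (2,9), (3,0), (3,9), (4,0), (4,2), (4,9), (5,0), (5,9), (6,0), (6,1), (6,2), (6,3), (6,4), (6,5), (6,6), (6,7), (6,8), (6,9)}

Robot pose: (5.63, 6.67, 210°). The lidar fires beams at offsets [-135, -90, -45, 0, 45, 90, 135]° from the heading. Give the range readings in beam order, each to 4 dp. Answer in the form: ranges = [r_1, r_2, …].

beam 1: φ=-135°, α=75°
  dir = (cos 75°, sin 75°) = (0.2588, 0.9659); from cell (5,6)
  next x-line at t=1.4296, next y-line at t=0.3416; Δt_x=3.8637, Δt_y=1.0353
    y: enter (5,7) at t=0.3416
    y: enter (5,8) at t=1.3769
    x: enter (6,8) at t=1.4296 ← occupied
  → r_1 = 1.4296
beam 2: φ=-90°, α=120°
  dir = (cos 120°, sin 120°) = (-0.5000, 0.8660); from cell (5,6)
  next x-line at t=1.2600, next y-line at t=0.3811; Δt_x=2.0000, Δt_y=1.1547
    y: enter (5,7) at t=0.3811
    x: enter (4,7) at t=1.2600
    y: enter (4,8) at t=1.5358
    y: enter (4,9) at t=2.6905 ← occupied
  → r_2 = 2.6905
beam 3: φ=-45°, α=165°
  dir = (cos 165°, sin 165°) = (-0.9659, 0.2588); from cell (5,6)
  next x-line at t=0.6522, next y-line at t=1.2750; Δt_x=1.0353, Δt_y=3.8637
    x: enter (4,6) at t=0.6522
    y: enter (4,7) at t=1.2750
    x: enter (3,7) at t=1.6875
    x: enter (2,7) at t=2.7228
    x: enter (1,7) at t=3.7581
    x: enter (0,7) at t=4.7933 ← occupied
  → r_3 = 4.7933
beam 4: φ=0°, α=210°
  dir = (cos 210°, sin 210°) = (-0.8660, -0.5000); from cell (5,6)
  next x-line at t=0.7275, next y-line at t=1.3400; Δt_x=1.1547, Δt_y=2.0000
    x: enter (4,6) at t=0.7275
    y: enter (4,5) at t=1.3400
    x: enter (3,5) at t=1.8822
    x: enter (2,5) at t=3.0369
    y: enter (2,4) at t=3.3400
    x: enter (1,4) at t=4.1916
    y: enter (1,3) at t=5.3400
    x: enter (0,3) at t=5.3463 ← occupied
  → r_4 = 5.3463
beam 5: φ=45°, α=255°
  dir = (cos 255°, sin 255°) = (-0.2588, -0.9659); from cell (5,6)
  next x-line at t=2.4341, next y-line at t=0.6936; Δt_x=3.8637, Δt_y=1.0353
    y: enter (5,5) at t=0.6936
    y: enter (5,4) at t=1.7289
    x: enter (4,4) at t=2.4341
    y: enter (4,3) at t=2.7642
    y: enter (4,2) at t=3.7995 ← occupied
  → r_5 = 3.7995
beam 6: φ=90°, α=300°
  dir = (cos 300°, sin 300°) = (0.5000, -0.8660); from cell (5,6)
  next x-line at t=0.7400, next y-line at t=0.7736; Δt_x=2.0000, Δt_y=1.1547
    x: enter (6,6) at t=0.7400 ← occupied
  → r_6 = 0.7400
beam 7: φ=135°, α=345°
  dir = (cos 345°, sin 345°) = (0.9659, -0.2588); from cell (5,6)
  next x-line at t=0.3831, next y-line at t=2.5887; Δt_x=1.0353, Δt_y=3.8637
    x: enter (6,6) at t=0.3831 ← occupied
  → r_7 = 0.3831

ranges = [1.4296, 2.6905, 4.7933, 5.3463, 3.7995, 0.7400, 0.3831]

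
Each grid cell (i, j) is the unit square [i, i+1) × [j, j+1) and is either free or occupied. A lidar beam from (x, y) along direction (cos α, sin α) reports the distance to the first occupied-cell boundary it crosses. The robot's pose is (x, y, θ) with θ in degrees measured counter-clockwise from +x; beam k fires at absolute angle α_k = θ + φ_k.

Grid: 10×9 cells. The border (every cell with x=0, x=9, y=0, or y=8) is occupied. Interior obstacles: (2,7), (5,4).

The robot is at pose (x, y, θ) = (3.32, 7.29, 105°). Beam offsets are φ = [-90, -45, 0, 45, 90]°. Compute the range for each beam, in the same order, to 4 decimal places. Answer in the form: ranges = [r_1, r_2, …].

beam 1: φ=-90°, α=15°
  cosα=0.9659 sinα=0.2588 | (3,7) | tMaxX 0.7040 tMaxY 2.7432 | tΔX 1.0353 tΔY 3.8637
    t=0.7040 [x] (4,7)
    t=1.7393 [x] (5,7)
    t=2.7432 [y] (5,8) — stop
  → r_1 = 2.7432
beam 2: φ=-45°, α=60°
  cosα=0.5000 sinα=0.8660 | (3,7) | tMaxX 1.3600 tMaxY 0.8198 | tΔX 2.0000 tΔY 1.1547
    t=0.8198 [y] (3,8) — stop
  → r_2 = 0.8198
beam 3: φ=0°, α=105°
  cosα=-0.2588 sinα=0.9659 | (3,7) | tMaxX 1.2364 tMaxY 0.7350 | tΔX 3.8637 tΔY 1.0353
    t=0.7350 [y] (3,8) — stop
  → r_3 = 0.7350
beam 4: φ=45°, α=150°
  cosα=-0.8660 sinα=0.5000 | (3,7) | tMaxX 0.3695 tMaxY 1.4200 | tΔX 1.1547 tΔY 2.0000
    t=0.3695 [x] (2,7) — stop
  → r_4 = 0.3695
beam 5: φ=90°, α=195°
  cosα=-0.9659 sinα=-0.2588 | (3,7) | tMaxX 0.3313 tMaxY 1.1205 | tΔX 1.0353 tΔY 3.8637
    t=0.3313 [x] (2,7) — stop
  → r_5 = 0.3313

ranges = [2.7432, 0.8198, 0.7350, 0.3695, 0.3313]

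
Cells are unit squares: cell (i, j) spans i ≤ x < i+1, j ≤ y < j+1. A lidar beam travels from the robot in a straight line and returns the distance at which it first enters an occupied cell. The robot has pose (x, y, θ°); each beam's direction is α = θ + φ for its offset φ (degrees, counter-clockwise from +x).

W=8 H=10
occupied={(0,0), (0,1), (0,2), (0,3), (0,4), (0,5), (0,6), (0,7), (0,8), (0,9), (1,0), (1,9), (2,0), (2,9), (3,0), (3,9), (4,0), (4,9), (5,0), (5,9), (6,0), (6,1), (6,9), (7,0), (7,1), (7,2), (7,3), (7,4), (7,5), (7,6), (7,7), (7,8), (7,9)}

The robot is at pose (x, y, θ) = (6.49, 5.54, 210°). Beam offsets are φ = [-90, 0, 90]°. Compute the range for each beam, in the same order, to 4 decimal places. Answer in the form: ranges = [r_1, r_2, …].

ranges = [3.9953, 6.3393, 1.0200]

beam 1: φ=-90°, α=120°
  d=(-0.5000,0.8660)  start (6,5)  tX=0.9800 tY=0.5312  stride 1/|dx|=2.0000 1/|dy|=1.1547
    cross y-line → (6,6), t=0.5312
    cross x-line → (5,6), t=0.9800
    cross y-line → (5,7), t=1.6859
    cross y-line → (5,8), t=2.8406
    cross x-line → (4,8), t=2.9800
    cross y-line → (4,9), t=3.9953 (wall)
  → r_1 = 3.9953
beam 2: φ=0°, α=210°
  d=(-0.8660,-0.5000)  start (6,5)  tX=0.5658 tY=1.0800  stride 1/|dx|=1.1547 1/|dy|=2.0000
    cross x-line → (5,5), t=0.5658
    cross y-line → (5,4), t=1.0800
    cross x-line → (4,4), t=1.7205
    cross x-line → (3,4), t=2.8752
    cross y-line → (3,3), t=3.0800
    cross x-line → (2,3), t=4.0299
    cross y-line → (2,2), t=5.0800
    cross x-line → (1,2), t=5.1846
    cross x-line → (0,2), t=6.3393 (wall)
  → r_2 = 6.3393
beam 3: φ=90°, α=300°
  d=(0.5000,-0.8660)  start (6,5)  tX=1.0200 tY=0.6235  stride 1/|dx|=2.0000 1/|dy|=1.1547
    cross y-line → (6,4), t=0.6235
    cross x-line → (7,4), t=1.0200 (wall)
  → r_3 = 1.0200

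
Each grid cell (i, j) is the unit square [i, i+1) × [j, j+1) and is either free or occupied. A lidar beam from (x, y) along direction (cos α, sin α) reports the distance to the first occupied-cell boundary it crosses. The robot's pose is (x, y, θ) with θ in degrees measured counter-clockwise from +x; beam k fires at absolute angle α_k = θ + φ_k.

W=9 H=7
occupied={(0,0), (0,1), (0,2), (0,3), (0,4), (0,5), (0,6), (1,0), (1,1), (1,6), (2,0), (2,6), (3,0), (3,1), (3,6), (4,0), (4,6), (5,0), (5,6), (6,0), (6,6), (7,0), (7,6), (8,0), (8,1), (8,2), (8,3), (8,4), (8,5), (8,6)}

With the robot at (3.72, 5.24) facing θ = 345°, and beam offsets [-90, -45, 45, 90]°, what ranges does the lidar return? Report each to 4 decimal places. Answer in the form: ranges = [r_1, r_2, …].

beam 1: φ=-90°, α=255°
  d=(-0.2588,-0.9659)  start (3,5)  tX=2.7819 tY=0.2485  stride 1/|dx|=3.8637 1/|dy|=1.0353
    cross y-line → (3,4), t=0.2485
    cross y-line → (3,3), t=1.2837
    cross y-line → (3,2), t=2.3190
    cross x-line → (2,2), t=2.7819
    cross y-line → (2,1), t=3.3543
    cross y-line → (2,0), t=4.3896 (wall)
  → r_1 = 4.3896
beam 2: φ=-45°, α=300°
  d=(0.5000,-0.8660)  start (3,5)  tX=0.5600 tY=0.2771  stride 1/|dx|=2.0000 1/|dy|=1.1547
    cross y-line → (3,4), t=0.2771
    cross x-line → (4,4), t=0.5600
    cross y-line → (4,3), t=1.4318
    cross x-line → (5,3), t=2.5600
    cross y-line → (5,2), t=2.5865
    cross y-line → (5,1), t=3.7412
    cross x-line → (6,1), t=4.5600
    cross y-line → (6,0), t=4.8959 (wall)
  → r_2 = 4.8959
beam 3: φ=45°, α=30°
  d=(0.8660,0.5000)  start (3,5)  tX=0.3233 tY=1.5200  stride 1/|dx|=1.1547 1/|dy|=2.0000
    cross x-line → (4,5), t=0.3233
    cross x-line → (5,5), t=1.4780
    cross y-line → (5,6), t=1.5200 (wall)
  → r_3 = 1.5200
beam 4: φ=90°, α=75°
  d=(0.2588,0.9659)  start (3,5)  tX=1.0818 tY=0.7868  stride 1/|dx|=3.8637 1/|dy|=1.0353
    cross y-line → (3,6), t=0.7868 (wall)
  → r_4 = 0.7868

ranges = [4.3896, 4.8959, 1.5200, 0.7868]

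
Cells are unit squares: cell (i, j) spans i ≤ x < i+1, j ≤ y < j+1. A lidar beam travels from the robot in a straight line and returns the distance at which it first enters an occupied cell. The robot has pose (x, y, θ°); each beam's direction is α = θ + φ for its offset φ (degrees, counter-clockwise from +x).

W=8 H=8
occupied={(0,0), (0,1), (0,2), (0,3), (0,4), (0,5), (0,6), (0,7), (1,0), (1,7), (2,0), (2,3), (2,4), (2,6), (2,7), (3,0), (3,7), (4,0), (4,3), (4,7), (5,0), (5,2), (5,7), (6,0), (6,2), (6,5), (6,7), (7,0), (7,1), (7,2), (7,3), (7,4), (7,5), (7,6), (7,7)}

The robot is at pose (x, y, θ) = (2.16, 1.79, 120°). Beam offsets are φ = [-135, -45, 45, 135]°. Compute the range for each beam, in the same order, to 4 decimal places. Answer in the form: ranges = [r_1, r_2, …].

ranges = [3.0523, 1.2527, 1.2009, 0.8179]

beam 1: φ=-135°, α=345°
  dir = (cos 345°, sin 345°) = (0.9659, -0.2588); from cell (2,1)
  next x-line at t=0.8696, next y-line at t=3.0523; Δt_x=1.0353, Δt_y=3.8637
    x: enter (3,1) at t=0.8696
    x: enter (4,1) at t=1.9049
    x: enter (5,1) at t=2.9402
    y: enter (5,0) at t=3.0523 ← occupied
  → r_1 = 3.0523
beam 2: φ=-45°, α=75°
  dir = (cos 75°, sin 75°) = (0.2588, 0.9659); from cell (2,1)
  next x-line at t=3.2455, next y-line at t=0.2174; Δt_x=3.8637, Δt_y=1.0353
    y: enter (2,2) at t=0.2174
    y: enter (2,3) at t=1.2527 ← occupied
  → r_2 = 1.2527
beam 3: φ=45°, α=165°
  dir = (cos 165°, sin 165°) = (-0.9659, 0.2588); from cell (2,1)
  next x-line at t=0.1656, next y-line at t=0.8114; Δt_x=1.0353, Δt_y=3.8637
    x: enter (1,1) at t=0.1656
    y: enter (1,2) at t=0.8114
    x: enter (0,2) at t=1.2009 ← occupied
  → r_3 = 1.2009
beam 4: φ=135°, α=255°
  dir = (cos 255°, sin 255°) = (-0.2588, -0.9659); from cell (2,1)
  next x-line at t=0.6182, next y-line at t=0.8179; Δt_x=3.8637, Δt_y=1.0353
    x: enter (1,1) at t=0.6182
    y: enter (1,0) at t=0.8179 ← occupied
  → r_4 = 0.8179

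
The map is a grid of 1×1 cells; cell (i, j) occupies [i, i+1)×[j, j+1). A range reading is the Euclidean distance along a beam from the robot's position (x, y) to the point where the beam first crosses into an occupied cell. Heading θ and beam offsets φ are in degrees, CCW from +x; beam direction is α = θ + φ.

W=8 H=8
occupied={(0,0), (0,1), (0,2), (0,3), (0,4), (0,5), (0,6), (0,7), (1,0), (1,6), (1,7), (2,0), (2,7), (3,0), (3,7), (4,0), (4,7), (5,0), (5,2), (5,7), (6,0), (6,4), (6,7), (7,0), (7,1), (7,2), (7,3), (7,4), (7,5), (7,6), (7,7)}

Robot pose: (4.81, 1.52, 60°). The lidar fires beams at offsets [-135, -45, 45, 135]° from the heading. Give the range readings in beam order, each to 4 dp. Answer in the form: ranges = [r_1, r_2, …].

ranges = [0.5383, 2.2673, 5.6733, 2.0091]

beam 1: φ=-135°, α=285°
  dir = (cos 285°, sin 285°) = (0.2588, -0.9659); from cell (4,1)
  next x-line at t=0.7341, next y-line at t=0.5383; Δt_x=3.8637, Δt_y=1.0353
    y: enter (4,0) at t=0.5383 ← occupied
  → r_1 = 0.5383
beam 2: φ=-45°, α=15°
  dir = (cos 15°, sin 15°) = (0.9659, 0.2588); from cell (4,1)
  next x-line at t=0.1967, next y-line at t=1.8546; Δt_x=1.0353, Δt_y=3.8637
    x: enter (5,1) at t=0.1967
    x: enter (6,1) at t=1.2320
    y: enter (6,2) at t=1.8546
    x: enter (7,2) at t=2.2673 ← occupied
  → r_2 = 2.2673
beam 3: φ=45°, α=105°
  dir = (cos 105°, sin 105°) = (-0.2588, 0.9659); from cell (4,1)
  next x-line at t=3.1296, next y-line at t=0.4969; Δt_x=3.8637, Δt_y=1.0353
    y: enter (4,2) at t=0.4969
    y: enter (4,3) at t=1.5322
    y: enter (4,4) at t=2.5675
    x: enter (3,4) at t=3.1296
    y: enter (3,5) at t=3.6028
    y: enter (3,6) at t=4.6380
    y: enter (3,7) at t=5.6733 ← occupied
  → r_3 = 5.6733
beam 4: φ=135°, α=195°
  dir = (cos 195°, sin 195°) = (-0.9659, -0.2588); from cell (4,1)
  next x-line at t=0.8386, next y-line at t=2.0091; Δt_x=1.0353, Δt_y=3.8637
    x: enter (3,1) at t=0.8386
    x: enter (2,1) at t=1.8738
    y: enter (2,0) at t=2.0091 ← occupied
  → r_4 = 2.0091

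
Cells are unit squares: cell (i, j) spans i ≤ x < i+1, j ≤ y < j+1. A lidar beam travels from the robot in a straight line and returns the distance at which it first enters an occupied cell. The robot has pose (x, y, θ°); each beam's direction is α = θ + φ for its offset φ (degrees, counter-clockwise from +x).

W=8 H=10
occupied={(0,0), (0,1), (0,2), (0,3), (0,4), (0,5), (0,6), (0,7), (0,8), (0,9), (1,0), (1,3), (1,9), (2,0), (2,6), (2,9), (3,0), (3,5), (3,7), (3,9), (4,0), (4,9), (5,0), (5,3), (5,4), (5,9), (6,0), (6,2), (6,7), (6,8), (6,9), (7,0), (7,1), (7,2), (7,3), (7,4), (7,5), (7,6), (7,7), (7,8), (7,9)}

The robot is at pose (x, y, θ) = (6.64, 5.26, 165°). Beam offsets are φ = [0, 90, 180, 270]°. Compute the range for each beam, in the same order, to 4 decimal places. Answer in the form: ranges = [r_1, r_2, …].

beam 1: φ=0°, α=165°
  d=(-0.9659,0.2588)  start (6,5)  tX=0.6626 tY=2.8591  stride 1/|dx|=1.0353 1/|dy|=3.8637
    cross x-line → (5,5), t=0.6626
    cross x-line → (4,5), t=1.6979
    cross x-line → (3,5), t=2.7331 (wall)
  → r_1 = 2.7331
beam 2: φ=90°, α=255°
  d=(-0.2588,-0.9659)  start (6,5)  tX=2.4728 tY=0.2692  stride 1/|dx|=3.8637 1/|dy|=1.0353
    cross y-line → (6,4), t=0.2692
    cross y-line → (6,3), t=1.3044
    cross y-line → (6,2), t=2.3397 (wall)
  → r_2 = 2.3397
beam 3: φ=180°, α=345°
  d=(0.9659,-0.2588)  start (6,5)  tX=0.3727 tY=1.0046  stride 1/|dx|=1.0353 1/|dy|=3.8637
    cross x-line → (7,5), t=0.3727 (wall)
  → r_3 = 0.3727
beam 4: φ=270°, α=75°
  d=(0.2588,0.9659)  start (6,5)  tX=1.3909 tY=0.7661  stride 1/|dx|=3.8637 1/|dy|=1.0353
    cross y-line → (6,6), t=0.7661
    cross x-line → (7,6), t=1.3909 (wall)
  → r_4 = 1.3909

ranges = [2.7331, 2.3397, 0.3727, 1.3909]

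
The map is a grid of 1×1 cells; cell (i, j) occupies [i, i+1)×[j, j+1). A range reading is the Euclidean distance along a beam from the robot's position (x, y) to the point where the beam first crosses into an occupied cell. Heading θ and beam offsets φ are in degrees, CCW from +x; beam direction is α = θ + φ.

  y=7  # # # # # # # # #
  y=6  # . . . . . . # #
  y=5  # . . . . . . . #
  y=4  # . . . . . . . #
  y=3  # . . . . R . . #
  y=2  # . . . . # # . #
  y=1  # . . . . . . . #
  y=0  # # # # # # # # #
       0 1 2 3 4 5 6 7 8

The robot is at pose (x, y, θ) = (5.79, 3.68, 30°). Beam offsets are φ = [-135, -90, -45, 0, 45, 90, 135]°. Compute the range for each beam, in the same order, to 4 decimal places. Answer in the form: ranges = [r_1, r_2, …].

beam 1: φ=-135°, α=255°
  dir = (cos 255°, sin 255°) = (-0.2588, -0.9659); from cell (5,3)
  next x-line at t=3.0523, next y-line at t=0.7040; Δt_x=3.8637, Δt_y=1.0353
    y: enter (5,2) at t=0.7040 ← occupied
  → r_1 = 0.7040
beam 2: φ=-90°, α=300°
  dir = (cos 300°, sin 300°) = (0.5000, -0.8660); from cell (5,3)
  next x-line at t=0.4200, next y-line at t=0.7852; Δt_x=2.0000, Δt_y=1.1547
    x: enter (6,3) at t=0.4200
    y: enter (6,2) at t=0.7852 ← occupied
  → r_2 = 0.7852
beam 3: φ=-45°, α=345°
  dir = (cos 345°, sin 345°) = (0.9659, -0.2588); from cell (5,3)
  next x-line at t=0.2174, next y-line at t=2.6273; Δt_x=1.0353, Δt_y=3.8637
    x: enter (6,3) at t=0.2174
    x: enter (7,3) at t=1.2527
    x: enter (8,3) at t=2.2880 ← occupied
  → r_3 = 2.2880
beam 4: φ=0°, α=30°
  dir = (cos 30°, sin 30°) = (0.8660, 0.5000); from cell (5,3)
  next x-line at t=0.2425, next y-line at t=0.6400; Δt_x=1.1547, Δt_y=2.0000
    x: enter (6,3) at t=0.2425
    y: enter (6,4) at t=0.6400
    x: enter (7,4) at t=1.3972
    x: enter (8,4) at t=2.5519 ← occupied
  → r_4 = 2.5519
beam 5: φ=45°, α=75°
  dir = (cos 75°, sin 75°) = (0.2588, 0.9659); from cell (5,3)
  next x-line at t=0.8114, next y-line at t=0.3313; Δt_x=3.8637, Δt_y=1.0353
    y: enter (5,4) at t=0.3313
    x: enter (6,4) at t=0.8114
    y: enter (6,5) at t=1.3666
    y: enter (6,6) at t=2.4018
    y: enter (6,7) at t=3.4371 ← occupied
  → r_5 = 3.4371
beam 6: φ=90°, α=120°
  dir = (cos 120°, sin 120°) = (-0.5000, 0.8660); from cell (5,3)
  next x-line at t=1.5800, next y-line at t=0.3695; Δt_x=2.0000, Δt_y=1.1547
    y: enter (5,4) at t=0.3695
    y: enter (5,5) at t=1.5242
    x: enter (4,5) at t=1.5800
    y: enter (4,6) at t=2.6789
    x: enter (3,6) at t=3.5800
    y: enter (3,7) at t=3.8336 ← occupied
  → r_6 = 3.8336
beam 7: φ=135°, α=165°
  dir = (cos 165°, sin 165°) = (-0.9659, 0.2588); from cell (5,3)
  next x-line at t=0.8179, next y-line at t=1.2364; Δt_x=1.0353, Δt_y=3.8637
    x: enter (4,3) at t=0.8179
    y: enter (4,4) at t=1.2364
    x: enter (3,4) at t=1.8531
    x: enter (2,4) at t=2.8884
    x: enter (1,4) at t=3.9237
    x: enter (0,4) at t=4.9590 ← occupied
  → r_7 = 4.9590

ranges = [0.7040, 0.7852, 2.2880, 2.5519, 3.4371, 3.8336, 4.9590]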